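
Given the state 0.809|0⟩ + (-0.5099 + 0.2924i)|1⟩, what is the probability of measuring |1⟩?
0.3455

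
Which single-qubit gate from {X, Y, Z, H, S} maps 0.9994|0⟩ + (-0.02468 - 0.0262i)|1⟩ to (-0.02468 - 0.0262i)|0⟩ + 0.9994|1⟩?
X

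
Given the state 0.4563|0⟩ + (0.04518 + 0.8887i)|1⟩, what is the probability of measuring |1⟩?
0.7918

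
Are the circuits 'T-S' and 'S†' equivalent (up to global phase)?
No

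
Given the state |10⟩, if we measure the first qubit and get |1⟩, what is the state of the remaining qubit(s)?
|0⟩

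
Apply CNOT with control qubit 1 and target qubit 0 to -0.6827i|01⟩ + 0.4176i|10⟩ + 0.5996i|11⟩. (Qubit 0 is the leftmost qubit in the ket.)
0.5996i|01⟩ + 0.4176i|10⟩ - 0.6827i|11⟩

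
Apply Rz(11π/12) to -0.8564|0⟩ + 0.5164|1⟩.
(-0.1118 + 0.8491i)|0⟩ + (0.0674 + 0.512i)|1⟩

Rz(11π/12) = [[e^(−iθ/2), 0], [0, e^(iθ/2)]] with e^(±iθ/2) = cos(θ/2) ± i·sin(θ/2); θ = 11π/12, cos(θ/2) ≈ 0.130526, sin(θ/2) ≈ 0.991445.
With a = amp(|0⟩) = -0.8564 and b = amp(|1⟩) = 0.5164:
new amp(|0⟩) = (0.130526 - 0.991445i)·a = (-0.1118 + 0.8491i)
new amp(|1⟩) = (0.130526 + 0.991445i)·b = (0.0674 + 0.512i)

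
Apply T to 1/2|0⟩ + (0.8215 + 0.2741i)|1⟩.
1/2|0⟩ + (0.3871 + 0.7747i)|1⟩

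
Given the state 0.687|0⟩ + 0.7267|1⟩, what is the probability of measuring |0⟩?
0.472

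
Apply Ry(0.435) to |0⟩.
0.9764|0⟩ + 0.2158|1⟩

Ry(0.435) = [[cos(θ/2), −sin(θ/2)], [sin(θ/2), cos(θ/2)]]; θ = 0.435, cos(θ/2) ≈ 0.97644, sin(θ/2) ≈ 0.215789.
With a = amp(|0⟩) = 1 and b = amp(|1⟩) = 0:
new amp(|0⟩) = (0.97644)·a + (-0.215789)·b = 0.9764
new amp(|1⟩) = (0.215789)·a + (0.97644)·b = 0.2158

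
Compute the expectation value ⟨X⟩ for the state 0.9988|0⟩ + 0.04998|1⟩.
0.09984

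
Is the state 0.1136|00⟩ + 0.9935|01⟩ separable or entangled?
Separable

Writing the state as a|00⟩ + b|01⟩ + c|10⟩ + d|11⟩, it is a product state iff ad − bc = 0.
Here (a, b, c, d) = (0.1136, 0.9935, 0, 0): ad − bc = (0.1136)(0) − (0.9935)(0) = 0, so the state is separable.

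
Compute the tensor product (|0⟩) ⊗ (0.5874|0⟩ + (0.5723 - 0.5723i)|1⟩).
0.5874|00⟩ + (0.5723 - 0.5723i)|01⟩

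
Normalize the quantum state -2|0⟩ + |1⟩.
-0.8944|0⟩ + 1/√5|1⟩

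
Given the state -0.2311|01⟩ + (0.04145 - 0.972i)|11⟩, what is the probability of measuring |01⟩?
0.05341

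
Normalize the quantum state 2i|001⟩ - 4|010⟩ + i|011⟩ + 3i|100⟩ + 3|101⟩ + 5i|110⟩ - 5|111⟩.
0.212i|001⟩ - 0.424|010⟩ + 0.106i|011⟩ + 0.318i|100⟩ + 0.318|101⟩ + 0.53i|110⟩ - 0.53|111⟩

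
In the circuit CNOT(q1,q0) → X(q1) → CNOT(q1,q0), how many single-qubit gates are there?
1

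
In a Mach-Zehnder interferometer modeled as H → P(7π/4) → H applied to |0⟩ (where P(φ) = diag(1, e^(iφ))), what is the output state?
(0.8536 - (1/√8)i)|0⟩ + (0.1464 + (1/√8)i)|1⟩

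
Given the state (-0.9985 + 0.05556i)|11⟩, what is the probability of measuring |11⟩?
1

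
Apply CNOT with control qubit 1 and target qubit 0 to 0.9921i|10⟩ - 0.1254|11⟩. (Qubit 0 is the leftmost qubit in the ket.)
-0.1254|01⟩ + 0.9921i|10⟩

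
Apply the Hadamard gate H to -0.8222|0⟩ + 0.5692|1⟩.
-0.1789|0⟩ - 0.9839|1⟩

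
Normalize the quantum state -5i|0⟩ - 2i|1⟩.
-0.9285i|0⟩ - 0.3714i|1⟩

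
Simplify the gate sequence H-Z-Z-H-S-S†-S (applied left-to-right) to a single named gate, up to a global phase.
S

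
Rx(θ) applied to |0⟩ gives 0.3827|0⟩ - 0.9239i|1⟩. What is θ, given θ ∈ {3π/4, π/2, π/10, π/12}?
3π/4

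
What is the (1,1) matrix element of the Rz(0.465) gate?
(0.9731 + 0.2304i)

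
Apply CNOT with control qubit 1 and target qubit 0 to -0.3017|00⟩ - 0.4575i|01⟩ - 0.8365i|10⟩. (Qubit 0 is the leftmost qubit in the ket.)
-0.3017|00⟩ - 0.8365i|10⟩ - 0.4575i|11⟩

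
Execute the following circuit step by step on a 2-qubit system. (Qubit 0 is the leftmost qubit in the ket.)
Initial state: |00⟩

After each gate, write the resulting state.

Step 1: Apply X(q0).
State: |10⟩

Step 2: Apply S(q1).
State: |10⟩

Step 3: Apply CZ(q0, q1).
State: |10⟩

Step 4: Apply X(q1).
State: |11⟩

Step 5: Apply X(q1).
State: |10⟩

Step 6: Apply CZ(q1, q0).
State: |10⟩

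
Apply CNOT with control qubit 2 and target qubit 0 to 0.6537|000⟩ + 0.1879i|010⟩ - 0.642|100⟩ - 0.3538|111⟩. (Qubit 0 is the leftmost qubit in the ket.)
0.6537|000⟩ + 0.1879i|010⟩ - 0.3538|011⟩ - 0.642|100⟩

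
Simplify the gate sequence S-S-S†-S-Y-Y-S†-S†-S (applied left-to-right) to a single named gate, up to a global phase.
S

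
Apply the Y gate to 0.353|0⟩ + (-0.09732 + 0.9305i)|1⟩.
(0.9305 + 0.09732i)|0⟩ + 0.353i|1⟩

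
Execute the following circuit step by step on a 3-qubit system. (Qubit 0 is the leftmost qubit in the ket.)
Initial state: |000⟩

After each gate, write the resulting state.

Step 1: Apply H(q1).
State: 1/√2|000⟩ + 1/√2|010⟩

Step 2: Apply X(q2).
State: 1/√2|001⟩ + 1/√2|011⟩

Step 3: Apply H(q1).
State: |001⟩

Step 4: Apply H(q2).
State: 1/√2|000⟩ - 1/√2|001⟩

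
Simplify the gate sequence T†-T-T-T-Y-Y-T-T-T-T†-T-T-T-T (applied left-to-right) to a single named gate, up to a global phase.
I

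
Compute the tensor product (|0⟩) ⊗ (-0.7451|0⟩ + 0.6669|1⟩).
-0.7451|00⟩ + 0.6669|01⟩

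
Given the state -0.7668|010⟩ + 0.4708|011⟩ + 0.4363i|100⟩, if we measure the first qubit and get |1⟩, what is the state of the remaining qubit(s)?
i|00⟩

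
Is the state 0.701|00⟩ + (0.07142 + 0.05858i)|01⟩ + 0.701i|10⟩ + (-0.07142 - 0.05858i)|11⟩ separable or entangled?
Entangled

Writing the state as a|00⟩ + b|01⟩ + c|10⟩ + d|11⟩, it is a product state iff ad − bc = 0.
Here (a, b, c, d) = (0.701, (0.07142 + 0.05858i), 0.701i, (-0.07142 - 0.05858i)): ad − bc = (0.701)(-0.07142 - 0.05858i) − (0.07142 + 0.05858i)(0.701i) = (-0.009001 - 0.09113i) ≠ 0, so the state is entangled.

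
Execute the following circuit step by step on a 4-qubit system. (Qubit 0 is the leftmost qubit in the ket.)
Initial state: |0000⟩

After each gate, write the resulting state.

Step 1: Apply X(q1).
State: |0100⟩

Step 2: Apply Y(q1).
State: -i|0000⟩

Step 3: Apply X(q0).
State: -i|1000⟩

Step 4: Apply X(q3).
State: -i|1001⟩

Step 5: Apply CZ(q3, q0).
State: i|1001⟩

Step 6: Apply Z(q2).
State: i|1001⟩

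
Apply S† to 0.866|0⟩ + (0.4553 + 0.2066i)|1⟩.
0.866|0⟩ + (0.2066 - 0.4553i)|1⟩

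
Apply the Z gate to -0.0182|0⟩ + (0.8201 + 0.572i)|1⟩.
-0.0182|0⟩ + (-0.8201 - 0.572i)|1⟩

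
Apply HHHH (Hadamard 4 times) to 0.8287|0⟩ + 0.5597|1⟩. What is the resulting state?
0.8287|0⟩ + 0.5597|1⟩

H² = I, so an even number of Hadamards cancels: H^4 = I and the state is unchanged.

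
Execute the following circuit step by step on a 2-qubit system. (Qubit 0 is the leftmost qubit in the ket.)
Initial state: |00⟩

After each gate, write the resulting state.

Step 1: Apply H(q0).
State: 1/√2|00⟩ + 1/√2|10⟩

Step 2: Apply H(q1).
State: 1/2|00⟩ + 1/2|01⟩ + 1/2|10⟩ + 1/2|11⟩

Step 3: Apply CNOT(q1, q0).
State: 1/2|00⟩ + 1/2|01⟩ + 1/2|10⟩ + 1/2|11⟩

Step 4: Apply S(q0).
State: 1/2|00⟩ + 1/2|01⟩ + (1/2)i|10⟩ + (1/2)i|11⟩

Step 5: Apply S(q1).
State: 1/2|00⟩ + (1/2)i|01⟩ + (1/2)i|10⟩ - 1/2|11⟩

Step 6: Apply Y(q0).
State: 1/2|00⟩ + (1/2)i|01⟩ + (1/2)i|10⟩ - 1/2|11⟩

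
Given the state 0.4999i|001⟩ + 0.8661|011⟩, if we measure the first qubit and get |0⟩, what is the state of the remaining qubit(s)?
0.4999i|01⟩ + 0.8661|11⟩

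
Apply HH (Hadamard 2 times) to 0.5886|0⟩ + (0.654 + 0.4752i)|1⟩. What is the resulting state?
0.5886|0⟩ + (0.654 + 0.4752i)|1⟩

H² = I, so an even number of Hadamards cancels: H^2 = I and the state is unchanged.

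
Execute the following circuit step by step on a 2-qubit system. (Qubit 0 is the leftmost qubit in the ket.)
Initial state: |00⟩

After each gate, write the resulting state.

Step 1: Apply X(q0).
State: |10⟩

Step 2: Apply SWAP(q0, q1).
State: |01⟩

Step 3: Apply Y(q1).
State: -i|00⟩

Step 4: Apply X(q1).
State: -i|01⟩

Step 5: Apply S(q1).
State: |01⟩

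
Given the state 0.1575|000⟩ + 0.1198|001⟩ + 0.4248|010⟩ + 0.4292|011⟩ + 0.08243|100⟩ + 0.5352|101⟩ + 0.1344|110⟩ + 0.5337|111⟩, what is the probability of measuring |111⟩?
0.2848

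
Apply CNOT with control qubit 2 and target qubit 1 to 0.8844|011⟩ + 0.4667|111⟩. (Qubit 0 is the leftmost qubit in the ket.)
0.8844|001⟩ + 0.4667|101⟩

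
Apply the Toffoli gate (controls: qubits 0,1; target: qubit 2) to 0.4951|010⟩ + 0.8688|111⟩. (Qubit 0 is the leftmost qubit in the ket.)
0.4951|010⟩ + 0.8688|110⟩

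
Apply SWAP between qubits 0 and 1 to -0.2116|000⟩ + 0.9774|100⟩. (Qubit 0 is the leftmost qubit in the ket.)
-0.2116|000⟩ + 0.9774|010⟩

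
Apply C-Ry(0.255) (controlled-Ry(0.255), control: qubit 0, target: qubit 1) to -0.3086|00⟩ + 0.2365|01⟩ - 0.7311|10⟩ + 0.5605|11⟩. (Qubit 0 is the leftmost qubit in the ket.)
-0.3086|00⟩ + 0.2365|01⟩ - 0.7964|10⟩ + 0.463|11⟩

C-Ry(0.255) leaves the control-|0⟩ kets |00⟩, |01⟩ unchanged and applies Ry(0.255) to qubit 1 on the control-|1⟩ pair (|10⟩, |11⟩).
Ry(0.255) = [[cos(θ/2), −sin(θ/2)], [sin(θ/2), cos(θ/2)]]; θ = 0.255, cos(θ/2) ≈ 0.991883, sin(θ/2) ≈ 0.127155.
With a = amp(|10⟩) = -0.7311 and b = amp(|11⟩) = 0.5605:
new amp(|10⟩) = (0.991883)·a + (-0.127155)·b = -0.7964
new amp(|11⟩) = (0.127155)·a + (0.991883)·b = 0.463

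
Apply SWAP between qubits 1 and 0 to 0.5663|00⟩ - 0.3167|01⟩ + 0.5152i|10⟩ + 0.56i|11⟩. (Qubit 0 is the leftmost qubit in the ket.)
0.5663|00⟩ + 0.5152i|01⟩ - 0.3167|10⟩ + 0.56i|11⟩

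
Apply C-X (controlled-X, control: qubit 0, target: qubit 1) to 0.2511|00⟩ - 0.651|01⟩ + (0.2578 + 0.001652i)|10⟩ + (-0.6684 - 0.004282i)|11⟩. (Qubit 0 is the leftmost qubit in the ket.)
0.2511|00⟩ - 0.651|01⟩ + (-0.6684 - 0.004282i)|10⟩ + (0.2578 + 0.001652i)|11⟩

C-X leaves the control-|0⟩ kets |00⟩, |01⟩ unchanged and applies X to qubit 1 on the control-|1⟩ pair (|10⟩, |11⟩).
X = [[0, 1], [1, 0]].
With a = amp(|10⟩) = (0.2578 + 0.001652i) and b = amp(|11⟩) = (-0.6684 - 0.004282i):
new amp(|10⟩) = (1)·b = (-0.6684 - 0.004282i)
new amp(|11⟩) = (1)·a = (0.2578 + 0.001652i)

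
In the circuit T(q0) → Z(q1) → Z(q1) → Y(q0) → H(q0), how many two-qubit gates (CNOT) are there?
0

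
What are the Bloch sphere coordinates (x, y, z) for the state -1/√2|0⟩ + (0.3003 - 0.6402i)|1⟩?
(-0.4247, 0.9054, -0.00003613)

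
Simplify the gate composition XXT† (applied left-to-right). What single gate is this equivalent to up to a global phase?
T†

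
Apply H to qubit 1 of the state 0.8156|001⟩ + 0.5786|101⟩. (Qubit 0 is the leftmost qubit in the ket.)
0.5767|001⟩ + 0.5767|011⟩ + 0.4091|101⟩ + 0.4091|111⟩

H on qubit 1 mixes each pair of kets that differ only in qubit 1: amplitudes (a, b) of (|…0…⟩, |…1…⟩) become ((a + b)/√2, (a − b)/√2). Kets absent from the input have amplitude 0.
(|001⟩, |011⟩): (a, b) = (0.8156, 0) → (0.5767, 0.5767)
(|101⟩, |111⟩): (a, b) = (0.5786, 0) → (0.4091, 0.4091)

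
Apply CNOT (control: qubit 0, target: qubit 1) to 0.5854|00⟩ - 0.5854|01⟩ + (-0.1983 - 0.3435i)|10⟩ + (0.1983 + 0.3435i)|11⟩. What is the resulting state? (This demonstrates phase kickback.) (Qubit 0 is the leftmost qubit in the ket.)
0.5854|00⟩ - 0.5854|01⟩ + (0.1983 + 0.3435i)|10⟩ + (-0.1983 - 0.3435i)|11⟩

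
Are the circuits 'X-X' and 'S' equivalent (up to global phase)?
No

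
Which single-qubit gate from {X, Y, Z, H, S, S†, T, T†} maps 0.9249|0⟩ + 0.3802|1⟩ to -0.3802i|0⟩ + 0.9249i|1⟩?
Y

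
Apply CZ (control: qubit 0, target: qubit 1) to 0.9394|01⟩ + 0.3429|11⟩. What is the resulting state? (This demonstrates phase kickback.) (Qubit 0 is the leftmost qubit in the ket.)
0.9394|01⟩ - 0.3429|11⟩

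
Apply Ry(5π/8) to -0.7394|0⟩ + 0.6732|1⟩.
-0.9705|0⟩ - 0.2408|1⟩

Ry(5π/8) = [[cos(θ/2), −sin(θ/2)], [sin(θ/2), cos(θ/2)]]; θ = 5π/8, cos(θ/2) ≈ 0.55557, sin(θ/2) ≈ 0.83147.
With a = amp(|0⟩) = -0.7394 and b = amp(|1⟩) = 0.6732:
new amp(|0⟩) = (0.55557)·a + (-0.83147)·b = -0.9705
new amp(|1⟩) = (0.83147)·a + (0.55557)·b = -0.2408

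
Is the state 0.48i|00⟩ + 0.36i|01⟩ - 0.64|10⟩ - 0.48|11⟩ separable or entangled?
Separable

Writing the state as a|00⟩ + b|01⟩ + c|10⟩ + d|11⟩, it is a product state iff ad − bc = 0.
Here (a, b, c, d) = (0.48i, 0.36i, -0.64, -0.48): ad − bc = (0.48i)(-0.48) − (0.36i)(-0.64) = 0, so the state is separable.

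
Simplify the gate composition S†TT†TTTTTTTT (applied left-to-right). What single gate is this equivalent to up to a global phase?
S†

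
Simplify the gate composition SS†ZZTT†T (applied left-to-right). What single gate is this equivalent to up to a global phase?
T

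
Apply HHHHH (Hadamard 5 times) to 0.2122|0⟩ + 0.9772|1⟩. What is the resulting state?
0.841|0⟩ - 0.5409|1⟩

H² = I, so H^5 = H: a single Hadamard. With (a, b) = (0.2122, 0.9772), H gives ((a + b)/√2, (a − b)/√2) = (0.841, -0.5409).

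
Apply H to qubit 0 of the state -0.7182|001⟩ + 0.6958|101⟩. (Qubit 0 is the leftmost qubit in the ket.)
-0.01584|001⟩ - 0.9998|101⟩

H on qubit 0 mixes each pair of kets that differ only in qubit 0: amplitudes (a, b) of (|…0…⟩, |…1…⟩) become ((a + b)/√2, (a − b)/√2). Kets absent from the input have amplitude 0.
(|001⟩, |101⟩): (a, b) = (-0.7182, 0.6958) → (-0.01584, -0.9998)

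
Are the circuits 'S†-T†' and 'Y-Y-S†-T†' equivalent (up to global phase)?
Yes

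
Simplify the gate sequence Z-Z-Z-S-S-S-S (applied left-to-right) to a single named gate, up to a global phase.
Z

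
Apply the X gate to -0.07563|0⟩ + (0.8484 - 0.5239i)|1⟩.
(0.8484 - 0.5239i)|0⟩ - 0.07563|1⟩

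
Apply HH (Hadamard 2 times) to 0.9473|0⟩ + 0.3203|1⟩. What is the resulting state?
0.9473|0⟩ + 0.3203|1⟩

H² = I, so an even number of Hadamards cancels: H^2 = I and the state is unchanged.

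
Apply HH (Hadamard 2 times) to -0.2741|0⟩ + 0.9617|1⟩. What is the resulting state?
-0.2741|0⟩ + 0.9617|1⟩

H² = I, so an even number of Hadamards cancels: H^2 = I and the state is unchanged.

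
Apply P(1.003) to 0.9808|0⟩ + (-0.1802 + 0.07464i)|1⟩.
0.9808|0⟩ + (-0.1598 - 0.1118i)|1⟩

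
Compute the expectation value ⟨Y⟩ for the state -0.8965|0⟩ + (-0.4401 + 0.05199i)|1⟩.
-0.09322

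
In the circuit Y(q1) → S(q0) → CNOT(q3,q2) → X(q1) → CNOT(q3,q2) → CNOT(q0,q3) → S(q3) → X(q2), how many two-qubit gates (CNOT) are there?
3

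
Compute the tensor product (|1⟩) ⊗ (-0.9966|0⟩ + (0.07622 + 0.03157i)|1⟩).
-0.9966|10⟩ + (0.07622 + 0.03157i)|11⟩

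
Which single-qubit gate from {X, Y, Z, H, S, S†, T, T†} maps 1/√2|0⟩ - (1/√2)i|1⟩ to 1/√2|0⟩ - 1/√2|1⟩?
S†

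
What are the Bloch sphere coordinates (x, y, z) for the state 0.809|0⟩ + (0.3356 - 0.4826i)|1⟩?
(0.543, -0.7808, 0.309)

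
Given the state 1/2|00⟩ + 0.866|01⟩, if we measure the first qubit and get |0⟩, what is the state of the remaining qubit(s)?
0.5|0⟩ + 0.866|1⟩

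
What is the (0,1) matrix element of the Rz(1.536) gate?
0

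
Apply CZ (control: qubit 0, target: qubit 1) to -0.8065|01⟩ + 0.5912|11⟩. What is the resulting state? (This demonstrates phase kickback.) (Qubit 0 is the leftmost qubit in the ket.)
-0.8065|01⟩ - 0.5912|11⟩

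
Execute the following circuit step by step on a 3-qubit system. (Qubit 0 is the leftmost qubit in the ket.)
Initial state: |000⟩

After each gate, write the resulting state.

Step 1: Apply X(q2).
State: |001⟩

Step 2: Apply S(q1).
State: |001⟩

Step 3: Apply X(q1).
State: |011⟩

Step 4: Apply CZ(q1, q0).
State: |011⟩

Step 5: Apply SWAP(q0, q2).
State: |110⟩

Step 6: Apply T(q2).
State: |110⟩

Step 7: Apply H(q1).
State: 1/√2|100⟩ - 1/√2|110⟩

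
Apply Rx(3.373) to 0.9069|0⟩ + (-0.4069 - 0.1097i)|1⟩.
(-0.2137 + 0.4042i)|0⟩ + (0.04697 - 0.8882i)|1⟩

Rx(3.373) = [[cos(θ/2), −i·sin(θ/2)], [−i·sin(θ/2), cos(θ/2)]]; θ = 3.373, cos(θ/2) ≈ -0.115446, sin(θ/2) ≈ 0.993314.
With a = amp(|0⟩) = 0.9069 and b = amp(|1⟩) = (-0.4069 - 0.1097i):
new amp(|0⟩) = (-0.115446)·a + (-0.993314i)·b = (-0.2137 + 0.4042i)
new amp(|1⟩) = (-0.993314i)·a + (-0.115446)·b = (0.04697 - 0.8882i)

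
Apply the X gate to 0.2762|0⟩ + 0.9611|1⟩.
0.9611|0⟩ + 0.2762|1⟩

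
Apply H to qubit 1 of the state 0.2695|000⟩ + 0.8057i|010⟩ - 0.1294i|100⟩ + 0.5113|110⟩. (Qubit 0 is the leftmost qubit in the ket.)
(0.1906 + 0.5697i)|000⟩ + (0.1906 - 0.5697i)|010⟩ + (0.3615 - 0.0915i)|100⟩ + (-0.3615 - 0.0915i)|110⟩

H on qubit 1 mixes each pair of kets that differ only in qubit 1: amplitudes (a, b) of (|…0…⟩, |…1…⟩) become ((a + b)/√2, (a − b)/√2). Kets absent from the input have amplitude 0.
(|000⟩, |010⟩): (a, b) = (0.2695, 0.8057i) → ((0.1906 + 0.5697i), (0.1906 - 0.5697i))
(|100⟩, |110⟩): (a, b) = (-0.1294i, 0.5113) → ((0.3615 - 0.0915i), (-0.3615 - 0.0915i))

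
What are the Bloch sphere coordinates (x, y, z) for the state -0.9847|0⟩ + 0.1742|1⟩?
(-0.3431, 0, 0.9393)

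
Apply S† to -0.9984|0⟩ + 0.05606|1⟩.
-0.9984|0⟩ - 0.05606i|1⟩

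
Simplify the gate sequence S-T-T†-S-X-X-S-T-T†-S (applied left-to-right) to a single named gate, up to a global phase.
I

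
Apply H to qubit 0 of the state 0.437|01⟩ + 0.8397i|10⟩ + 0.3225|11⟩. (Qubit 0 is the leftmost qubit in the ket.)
0.5938i|00⟩ + 0.537|01⟩ - 0.5938i|10⟩ + 0.08096|11⟩

H on qubit 0 mixes each pair of kets that differ only in qubit 0: amplitudes (a, b) of (|…0…⟩, |…1…⟩) become ((a + b)/√2, (a − b)/√2). Kets absent from the input have amplitude 0.
(|00⟩, |10⟩): (a, b) = (0, 0.8397i) → (0.5938i, -0.5938i)
(|01⟩, |11⟩): (a, b) = (0.437, 0.3225) → (0.537, 0.08096)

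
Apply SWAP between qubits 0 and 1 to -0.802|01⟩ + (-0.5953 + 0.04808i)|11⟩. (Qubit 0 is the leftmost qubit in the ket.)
-0.802|10⟩ + (-0.5953 + 0.04808i)|11⟩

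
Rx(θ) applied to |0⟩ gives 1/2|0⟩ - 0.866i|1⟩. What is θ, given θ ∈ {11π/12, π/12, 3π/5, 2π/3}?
2π/3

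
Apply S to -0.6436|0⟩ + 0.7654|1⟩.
-0.6436|0⟩ + 0.7654i|1⟩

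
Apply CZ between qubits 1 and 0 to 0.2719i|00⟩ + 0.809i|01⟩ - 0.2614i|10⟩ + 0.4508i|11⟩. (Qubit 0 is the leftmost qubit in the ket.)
0.2719i|00⟩ + 0.809i|01⟩ - 0.2614i|10⟩ - 0.4508i|11⟩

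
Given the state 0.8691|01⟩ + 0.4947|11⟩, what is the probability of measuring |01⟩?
0.7553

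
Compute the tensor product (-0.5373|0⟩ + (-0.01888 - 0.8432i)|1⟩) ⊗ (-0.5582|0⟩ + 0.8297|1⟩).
0.2999|00⟩ - 0.4458|01⟩ + (0.01054 + 0.4707i)|10⟩ + (-0.01566 - 0.6996i)|11⟩

amp(|b₁b₂…⟩) = product of the factor amplitudes for bits b₁, b₂, …; only kets whose every factor amplitude is nonzero survive.
|00⟩: (-0.5373)(-0.5582) = 0.2999
|01⟩: (-0.5373)(0.8297) = -0.4458
|10⟩: (-0.01888 - 0.8432i)(-0.5582) = (0.01054 + 0.4707i)
|11⟩: (-0.01888 - 0.8432i)(0.8297) = (-0.01566 - 0.6996i)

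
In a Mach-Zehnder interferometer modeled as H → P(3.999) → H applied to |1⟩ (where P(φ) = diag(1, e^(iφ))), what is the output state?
(0.8272 + 0.3781i)|0⟩ + (0.1728 - 0.3781i)|1⟩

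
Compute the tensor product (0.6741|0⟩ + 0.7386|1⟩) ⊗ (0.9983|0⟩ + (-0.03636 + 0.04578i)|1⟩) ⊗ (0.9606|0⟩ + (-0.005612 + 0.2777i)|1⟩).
0.6464|000⟩ + (-0.003777 + 0.1869i)|001⟩ + (-0.02354 + 0.02964i)|010⟩ + (-0.008432 - 0.00698i)|011⟩ + 0.7083|100⟩ + (-0.004138 + 0.2048i)|101⟩ + (-0.0258 + 0.03248i)|110⟩ + (-0.009239 - 0.007648i)|111⟩

amp(|b₁b₂…⟩) = product of the factor amplitudes for bits b₁, b₂, …; only kets whose every factor amplitude is nonzero survive.
|000⟩: (0.6741)(0.9983)(0.9606) = 0.6464
|001⟩: (0.6741)(0.9983)(-0.005612 + 0.2777i) = (-0.003777 + 0.1869i)
|010⟩: (0.6741)(-0.03636 + 0.04578i)(0.9606) = (-0.02354 + 0.02964i)
|011⟩: (0.6741)(-0.03636 + 0.04578i)(-0.005612 + 0.2777i) = (-0.008432 - 0.00698i)
|100⟩: (0.7386)(0.9983)(0.9606) = 0.7083
|101⟩: (0.7386)(0.9983)(-0.005612 + 0.2777i) = (-0.004138 + 0.2048i)
|110⟩: (0.7386)(-0.03636 + 0.04578i)(0.9606) = (-0.0258 + 0.03248i)
|111⟩: (0.7386)(-0.03636 + 0.04578i)(-0.005612 + 0.2777i) = (-0.009239 - 0.007648i)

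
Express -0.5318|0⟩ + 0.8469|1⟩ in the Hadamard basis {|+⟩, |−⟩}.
0.2228|+⟩ - 0.9749|−⟩

With |ψ⟩ = α|0⟩ + β|1⟩, the Hadamard-basis coefficients are ⟨+|ψ⟩ = (α + β)/√2 and ⟨−|ψ⟩ = (α − β)/√2.
Here α = -0.5318, β = 0.8469: (α + β)/√2 = 0.2228, (α − β)/√2 = -0.9749.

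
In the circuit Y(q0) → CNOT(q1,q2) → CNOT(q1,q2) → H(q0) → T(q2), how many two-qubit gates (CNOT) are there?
2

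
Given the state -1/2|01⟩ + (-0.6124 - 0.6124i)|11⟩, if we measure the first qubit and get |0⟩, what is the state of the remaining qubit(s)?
-|1⟩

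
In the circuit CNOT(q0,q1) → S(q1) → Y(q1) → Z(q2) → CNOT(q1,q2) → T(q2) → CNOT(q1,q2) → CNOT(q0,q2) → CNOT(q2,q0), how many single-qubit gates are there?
4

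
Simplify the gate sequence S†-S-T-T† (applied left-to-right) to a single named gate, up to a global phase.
I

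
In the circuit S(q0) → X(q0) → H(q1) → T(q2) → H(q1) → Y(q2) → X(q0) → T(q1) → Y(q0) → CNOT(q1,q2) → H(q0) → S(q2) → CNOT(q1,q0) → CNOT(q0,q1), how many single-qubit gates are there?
11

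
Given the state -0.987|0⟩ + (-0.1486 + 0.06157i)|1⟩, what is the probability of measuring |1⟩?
0.02587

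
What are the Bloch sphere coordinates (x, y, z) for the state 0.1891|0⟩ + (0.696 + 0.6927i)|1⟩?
(0.2632, 0.262, -0.9285)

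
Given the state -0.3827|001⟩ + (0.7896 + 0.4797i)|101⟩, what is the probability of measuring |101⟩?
0.8536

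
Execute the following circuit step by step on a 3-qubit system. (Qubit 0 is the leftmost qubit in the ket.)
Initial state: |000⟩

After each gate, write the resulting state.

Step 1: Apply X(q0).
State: |100⟩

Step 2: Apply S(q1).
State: |100⟩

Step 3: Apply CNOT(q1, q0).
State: |100⟩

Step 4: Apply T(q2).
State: |100⟩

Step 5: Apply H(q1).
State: 1/√2|100⟩ + 1/√2|110⟩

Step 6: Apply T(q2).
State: 1/√2|100⟩ + 1/√2|110⟩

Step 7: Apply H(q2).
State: 1/2|100⟩ + 1/2|101⟩ + 1/2|110⟩ + 1/2|111⟩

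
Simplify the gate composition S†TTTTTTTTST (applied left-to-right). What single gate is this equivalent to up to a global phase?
T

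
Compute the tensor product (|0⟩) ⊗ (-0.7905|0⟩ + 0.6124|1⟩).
-0.7905|00⟩ + 0.6124|01⟩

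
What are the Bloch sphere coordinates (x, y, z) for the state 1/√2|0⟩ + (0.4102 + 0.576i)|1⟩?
(0.5801, 0.8146, -0.00004004)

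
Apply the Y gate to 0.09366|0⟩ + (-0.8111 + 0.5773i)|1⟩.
(0.5773 + 0.8111i)|0⟩ + 0.09366i|1⟩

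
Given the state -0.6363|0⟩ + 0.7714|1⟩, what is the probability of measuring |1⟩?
0.5951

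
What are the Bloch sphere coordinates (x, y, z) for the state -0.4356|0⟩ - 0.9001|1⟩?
(0.7842, 0, -0.6204)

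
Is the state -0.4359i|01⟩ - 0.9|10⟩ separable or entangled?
Entangled

Writing the state as a|00⟩ + b|01⟩ + c|10⟩ + d|11⟩, it is a product state iff ad − bc = 0.
Here (a, b, c, d) = (0, -0.4359i, -0.9, 0): ad − bc = (0)(0) − (-0.4359i)(-0.9) = -0.3923i ≠ 0, so the state is entangled.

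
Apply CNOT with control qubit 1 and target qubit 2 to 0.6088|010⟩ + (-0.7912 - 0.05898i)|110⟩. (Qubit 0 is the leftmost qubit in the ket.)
0.6088|011⟩ + (-0.7912 - 0.05898i)|111⟩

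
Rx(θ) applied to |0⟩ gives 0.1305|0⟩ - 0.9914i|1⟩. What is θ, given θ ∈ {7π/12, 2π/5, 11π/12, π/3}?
11π/12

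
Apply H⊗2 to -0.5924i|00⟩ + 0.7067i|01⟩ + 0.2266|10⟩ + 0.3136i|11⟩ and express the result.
(0.1133 + 0.214i)|00⟩ + (0.1133 - 0.8064i)|01⟩ + (-0.1133 - 0.09965i)|10⟩ + (-0.1133 - 0.4928i)|11⟩

H⊗2 gives amp(|y⟩) = (1/2) Σ_x (−1)^(x·y) amp(|x⟩), where x·y is the number of positions in which both x and y have a 1.
|00⟩: (-0.5924i + 0.7067i + 0.2266 + 0.3136i)/2 = (0.1133 + 0.214i)
|01⟩: (-0.5924i - 0.7067i + 0.2266 - 0.3136i)/2 = (0.1133 - 0.8064i)
|10⟩: (-0.5924i + 0.7067i - 0.2266 - 0.3136i)/2 = (-0.1133 - 0.09965i)
|11⟩: (-0.5924i - 0.7067i - 0.2266 + 0.3136i)/2 = (-0.1133 - 0.4928i)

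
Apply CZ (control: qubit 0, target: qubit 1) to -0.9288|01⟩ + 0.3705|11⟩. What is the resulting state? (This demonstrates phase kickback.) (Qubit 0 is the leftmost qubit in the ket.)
-0.9288|01⟩ - 0.3705|11⟩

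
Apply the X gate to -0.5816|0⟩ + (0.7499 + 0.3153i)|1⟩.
(0.7499 + 0.3153i)|0⟩ - 0.5816|1⟩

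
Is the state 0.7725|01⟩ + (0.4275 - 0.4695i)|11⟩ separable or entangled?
Separable

Writing the state as a|00⟩ + b|01⟩ + c|10⟩ + d|11⟩, it is a product state iff ad − bc = 0.
Here (a, b, c, d) = (0, 0.7725, 0, (0.4275 - 0.4695i)): ad − bc = (0)(0.4275 - 0.4695i) − (0.7725)(0) = 0, so the state is separable.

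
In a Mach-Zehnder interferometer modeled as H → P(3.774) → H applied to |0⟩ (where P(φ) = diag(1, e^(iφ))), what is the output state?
(0.0967 - 0.2955i)|0⟩ + (0.9033 + 0.2955i)|1⟩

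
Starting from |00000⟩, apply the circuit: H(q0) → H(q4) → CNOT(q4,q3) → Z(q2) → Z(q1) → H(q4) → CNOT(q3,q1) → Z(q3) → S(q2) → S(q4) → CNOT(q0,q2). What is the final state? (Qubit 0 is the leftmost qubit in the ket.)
1/√8|00000⟩ + (1/√8)i|00001⟩ - 1/√8|01010⟩ + (1/√8)i|01011⟩ + 1/√8|10100⟩ + (1/√8)i|10101⟩ - 1/√8|11110⟩ + (1/√8)i|11111⟩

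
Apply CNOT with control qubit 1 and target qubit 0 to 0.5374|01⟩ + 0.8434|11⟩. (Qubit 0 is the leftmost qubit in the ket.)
0.8434|01⟩ + 0.5374|11⟩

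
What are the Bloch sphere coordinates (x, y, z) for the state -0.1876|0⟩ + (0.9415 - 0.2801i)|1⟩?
(-0.3533, 0.1051, -0.9297)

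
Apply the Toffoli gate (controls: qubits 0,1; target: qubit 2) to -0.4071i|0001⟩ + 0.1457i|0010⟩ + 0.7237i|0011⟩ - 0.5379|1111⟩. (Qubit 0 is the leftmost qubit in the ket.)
-0.4071i|0001⟩ + 0.1457i|0010⟩ + 0.7237i|0011⟩ - 0.5379|1101⟩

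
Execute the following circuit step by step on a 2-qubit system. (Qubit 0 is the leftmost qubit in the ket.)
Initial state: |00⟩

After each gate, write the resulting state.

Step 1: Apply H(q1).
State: 1/√2|00⟩ + 1/√2|01⟩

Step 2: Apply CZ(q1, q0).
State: 1/√2|00⟩ + 1/√2|01⟩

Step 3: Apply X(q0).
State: 1/√2|10⟩ + 1/√2|11⟩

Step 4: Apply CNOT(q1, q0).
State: 1/√2|01⟩ + 1/√2|10⟩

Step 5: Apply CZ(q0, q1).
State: 1/√2|01⟩ + 1/√2|10⟩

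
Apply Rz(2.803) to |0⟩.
(0.1685 - 0.9857i)|0⟩

Rz(2.803) = [[e^(−iθ/2), 0], [0, e^(iθ/2)]] with e^(±iθ/2) = cos(θ/2) ± i·sin(θ/2); θ = 2.803, cos(θ/2) ≈ 0.168489, sin(θ/2) ≈ 0.985704.
With a = amp(|0⟩) = 1 and b = amp(|1⟩) = 0:
new amp(|0⟩) = (0.168489 - 0.985704i)·a = (0.1685 - 0.9857i)
new amp(|1⟩) = (0.168489 + 0.985704i)·b = 0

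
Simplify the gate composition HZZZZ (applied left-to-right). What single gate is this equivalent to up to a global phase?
H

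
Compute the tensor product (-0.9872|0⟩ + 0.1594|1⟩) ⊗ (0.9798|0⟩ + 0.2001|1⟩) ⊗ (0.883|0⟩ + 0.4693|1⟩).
-0.8541|000⟩ - 0.4539|001⟩ - 0.1744|010⟩ - 0.0927|011⟩ + 0.1379|100⟩ + 0.0733|101⟩ + 0.02816|110⟩ + 0.01497|111⟩

amp(|b₁b₂…⟩) = product of the factor amplitudes for bits b₁, b₂, …; only kets whose every factor amplitude is nonzero survive.
|000⟩: (-0.9872)(0.9798)(0.883) = -0.8541
|001⟩: (-0.9872)(0.9798)(0.4693) = -0.4539
|010⟩: (-0.9872)(0.2001)(0.883) = -0.1744
|011⟩: (-0.9872)(0.2001)(0.4693) = -0.0927
|100⟩: (0.1594)(0.9798)(0.883) = 0.1379
|101⟩: (0.1594)(0.9798)(0.4693) = 0.0733
|110⟩: (0.1594)(0.2001)(0.883) = 0.02816
|111⟩: (0.1594)(0.2001)(0.4693) = 0.01497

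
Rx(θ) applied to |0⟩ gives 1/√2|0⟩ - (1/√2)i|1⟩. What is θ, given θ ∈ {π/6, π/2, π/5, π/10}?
π/2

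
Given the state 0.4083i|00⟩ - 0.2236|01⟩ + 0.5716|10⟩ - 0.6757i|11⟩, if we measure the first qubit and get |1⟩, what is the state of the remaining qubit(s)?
0.6458|0⟩ - 0.7635i|1⟩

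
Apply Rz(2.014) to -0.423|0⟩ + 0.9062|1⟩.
(-0.2261 + 0.3575i)|0⟩ + (0.4843 + 0.7659i)|1⟩

Rz(2.014) = [[e^(−iθ/2), 0], [0, e^(iθ/2)]] with e^(±iθ/2) = cos(θ/2) ± i·sin(θ/2); θ = 2.014, cos(θ/2) ≈ 0.534399, sin(θ/2) ≈ 0.845232.
With a = amp(|0⟩) = -0.423 and b = amp(|1⟩) = 0.9062:
new amp(|0⟩) = (0.534399 - 0.845232i)·a = (-0.2261 + 0.3575i)
new amp(|1⟩) = (0.534399 + 0.845232i)·b = (0.4843 + 0.7659i)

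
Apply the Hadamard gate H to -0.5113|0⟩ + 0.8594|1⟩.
0.2461|0⟩ - 0.9692|1⟩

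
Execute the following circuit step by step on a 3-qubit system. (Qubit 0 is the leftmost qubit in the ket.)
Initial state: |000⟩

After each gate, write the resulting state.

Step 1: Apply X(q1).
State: |010⟩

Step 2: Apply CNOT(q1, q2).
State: |011⟩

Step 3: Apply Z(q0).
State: |011⟩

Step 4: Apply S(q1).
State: i|011⟩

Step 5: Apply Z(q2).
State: -i|011⟩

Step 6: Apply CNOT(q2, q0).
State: -i|111⟩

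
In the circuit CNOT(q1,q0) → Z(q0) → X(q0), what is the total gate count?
3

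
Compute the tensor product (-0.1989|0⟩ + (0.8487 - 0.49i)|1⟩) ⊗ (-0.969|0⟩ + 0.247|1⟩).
0.1927|00⟩ - 0.04913|01⟩ + (-0.8224 + 0.4748i)|10⟩ + (0.2096 - 0.121i)|11⟩

amp(|b₁b₂…⟩) = product of the factor amplitudes for bits b₁, b₂, …; only kets whose every factor amplitude is nonzero survive.
|00⟩: (-0.1989)(-0.969) = 0.1927
|01⟩: (-0.1989)(0.247) = -0.04913
|10⟩: (0.8487 - 0.49i)(-0.969) = (-0.8224 + 0.4748i)
|11⟩: (0.8487 - 0.49i)(0.247) = (0.2096 - 0.121i)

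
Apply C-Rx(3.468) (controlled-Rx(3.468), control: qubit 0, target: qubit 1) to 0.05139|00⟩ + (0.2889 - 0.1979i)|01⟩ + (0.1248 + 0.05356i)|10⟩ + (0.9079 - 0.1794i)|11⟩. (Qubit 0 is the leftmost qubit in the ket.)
0.05139|00⟩ + (0.2889 - 0.1979i)|01⟩ + (-0.1973 - 0.9045i)|10⟩ + (-0.09467 - 0.09399i)|11⟩

C-Rx(3.468) leaves the control-|0⟩ kets |00⟩, |01⟩ unchanged and applies Rx(3.468) to qubit 1 on the control-|1⟩ pair (|10⟩, |11⟩).
Rx(3.468) = [[cos(θ/2), −i·sin(θ/2)], [−i·sin(θ/2), cos(θ/2)]]; θ = 3.468, cos(θ/2) ≈ -0.16248, sin(θ/2) ≈ 0.986712.
With a = amp(|10⟩) = (0.1248 + 0.05356i) and b = amp(|11⟩) = (0.9079 - 0.1794i):
new amp(|10⟩) = (-0.16248)·a + (-0.986712i)·b = (-0.1973 - 0.9045i)
new amp(|11⟩) = (-0.986712i)·a + (-0.16248)·b = (-0.09467 - 0.09399i)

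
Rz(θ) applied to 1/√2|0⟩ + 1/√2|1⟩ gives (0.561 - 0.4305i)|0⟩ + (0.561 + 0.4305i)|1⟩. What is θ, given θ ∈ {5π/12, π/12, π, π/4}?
5π/12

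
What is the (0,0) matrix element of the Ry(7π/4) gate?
-0.9239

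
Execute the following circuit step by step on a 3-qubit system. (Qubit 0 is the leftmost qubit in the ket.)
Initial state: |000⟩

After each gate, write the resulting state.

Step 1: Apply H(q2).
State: 1/√2|000⟩ + 1/√2|001⟩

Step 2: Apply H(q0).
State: 1/2|000⟩ + 1/2|001⟩ + 1/2|100⟩ + 1/2|101⟩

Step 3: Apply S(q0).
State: 1/2|000⟩ + 1/2|001⟩ + (1/2)i|100⟩ + (1/2)i|101⟩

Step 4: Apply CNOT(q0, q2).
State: 1/2|000⟩ + 1/2|001⟩ + (1/2)i|100⟩ + (1/2)i|101⟩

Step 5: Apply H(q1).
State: 1/√8|000⟩ + 1/√8|001⟩ + 1/√8|010⟩ + 1/√8|011⟩ + (1/√8)i|100⟩ + (1/√8)i|101⟩ + (1/√8)i|110⟩ + (1/√8)i|111⟩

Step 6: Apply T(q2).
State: 1/√8|000⟩ + (0.25 + 0.25i)|001⟩ + 1/√8|010⟩ + (0.25 + 0.25i)|011⟩ + (1/√8)i|100⟩ + (-0.25 + 0.25i)|101⟩ + (1/√8)i|110⟩ + (-0.25 + 0.25i)|111⟩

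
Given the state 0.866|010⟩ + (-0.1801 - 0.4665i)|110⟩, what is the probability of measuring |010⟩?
0.75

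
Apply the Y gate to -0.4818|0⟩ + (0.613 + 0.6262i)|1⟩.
(0.6262 - 0.613i)|0⟩ - 0.4818i|1⟩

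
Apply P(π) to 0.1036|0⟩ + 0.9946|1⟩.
0.1036|0⟩ - 0.9946|1⟩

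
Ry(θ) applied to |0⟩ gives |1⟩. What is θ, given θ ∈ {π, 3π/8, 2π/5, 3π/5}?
π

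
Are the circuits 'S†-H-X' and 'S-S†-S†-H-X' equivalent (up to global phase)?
Yes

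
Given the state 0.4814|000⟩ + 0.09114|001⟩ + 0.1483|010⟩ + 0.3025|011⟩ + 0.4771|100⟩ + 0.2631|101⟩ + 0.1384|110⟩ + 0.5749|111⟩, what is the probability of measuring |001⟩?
0.008306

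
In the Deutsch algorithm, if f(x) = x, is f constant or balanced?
Balanced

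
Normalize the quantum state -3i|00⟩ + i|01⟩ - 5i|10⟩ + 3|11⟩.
-0.4523i|00⟩ + 0.1508i|01⟩ - 0.7538i|10⟩ + 0.4523|11⟩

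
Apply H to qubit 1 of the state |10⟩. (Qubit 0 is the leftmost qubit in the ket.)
1/√2|10⟩ + 1/√2|11⟩

H on qubit 1 mixes each pair of kets that differ only in qubit 1: amplitudes (a, b) of (|…0…⟩, |…1…⟩) become ((a + b)/√2, (a − b)/√2). Kets absent from the input have amplitude 0.
(|10⟩, |11⟩): (a, b) = (1, 0) → (1/√2, 1/√2)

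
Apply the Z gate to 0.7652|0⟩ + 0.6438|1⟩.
0.7652|0⟩ - 0.6438|1⟩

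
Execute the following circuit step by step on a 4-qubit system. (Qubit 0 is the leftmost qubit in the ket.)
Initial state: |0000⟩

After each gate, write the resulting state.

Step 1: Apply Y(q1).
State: i|0100⟩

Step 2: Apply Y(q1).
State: |0000⟩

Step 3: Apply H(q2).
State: 1/√2|0000⟩ + 1/√2|0010⟩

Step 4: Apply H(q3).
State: 1/2|0000⟩ + 1/2|0001⟩ + 1/2|0010⟩ + 1/2|0011⟩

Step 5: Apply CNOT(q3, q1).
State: 1/2|0000⟩ + 1/2|0010⟩ + 1/2|0101⟩ + 1/2|0111⟩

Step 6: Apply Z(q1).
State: 1/2|0000⟩ + 1/2|0010⟩ - 1/2|0101⟩ - 1/2|0111⟩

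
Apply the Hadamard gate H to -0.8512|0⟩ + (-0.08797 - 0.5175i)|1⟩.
(-0.6641 - 0.3659i)|0⟩ + (-0.5397 + 0.3659i)|1⟩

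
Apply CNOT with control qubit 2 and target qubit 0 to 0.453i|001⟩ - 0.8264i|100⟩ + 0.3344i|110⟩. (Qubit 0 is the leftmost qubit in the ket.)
-0.8264i|100⟩ + 0.453i|101⟩ + 0.3344i|110⟩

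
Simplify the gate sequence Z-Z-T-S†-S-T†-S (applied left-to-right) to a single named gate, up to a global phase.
S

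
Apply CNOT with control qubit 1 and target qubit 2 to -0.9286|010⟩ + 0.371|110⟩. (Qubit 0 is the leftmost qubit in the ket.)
-0.9286|011⟩ + 0.371|111⟩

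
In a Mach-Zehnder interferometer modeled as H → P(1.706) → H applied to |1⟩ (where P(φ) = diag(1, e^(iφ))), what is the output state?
(0.5674 - 0.4954i)|0⟩ + (0.4326 + 0.4954i)|1⟩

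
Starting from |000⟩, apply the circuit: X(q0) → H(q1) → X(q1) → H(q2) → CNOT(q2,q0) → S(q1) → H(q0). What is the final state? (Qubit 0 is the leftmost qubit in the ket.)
1/√8|000⟩ + 1/√8|001⟩ + (1/√8)i|010⟩ + (1/√8)i|011⟩ - 1/√8|100⟩ + 1/√8|101⟩ - (1/√8)i|110⟩ + (1/√8)i|111⟩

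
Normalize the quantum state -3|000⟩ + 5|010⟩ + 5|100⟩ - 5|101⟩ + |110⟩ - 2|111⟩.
-0.318|000⟩ + 0.53|010⟩ + 0.53|100⟩ - 0.53|101⟩ + 0.106|110⟩ - 0.212|111⟩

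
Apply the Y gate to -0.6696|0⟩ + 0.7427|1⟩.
-0.7427i|0⟩ - 0.6696i|1⟩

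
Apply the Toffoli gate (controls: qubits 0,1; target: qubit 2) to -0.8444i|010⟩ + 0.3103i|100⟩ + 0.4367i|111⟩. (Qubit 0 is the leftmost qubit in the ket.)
-0.8444i|010⟩ + 0.3103i|100⟩ + 0.4367i|110⟩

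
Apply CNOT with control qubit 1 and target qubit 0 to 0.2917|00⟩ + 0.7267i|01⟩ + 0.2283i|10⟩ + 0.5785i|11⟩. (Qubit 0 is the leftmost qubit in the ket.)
0.2917|00⟩ + 0.5785i|01⟩ + 0.2283i|10⟩ + 0.7267i|11⟩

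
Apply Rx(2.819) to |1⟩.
-0.987i|0⟩ + 0.1606|1⟩

Rx(2.819) = [[cos(θ/2), −i·sin(θ/2)], [−i·sin(θ/2), cos(θ/2)]]; θ = 2.819, cos(θ/2) ≈ 0.160598, sin(θ/2) ≈ 0.98702.
With a = amp(|0⟩) = 0 and b = amp(|1⟩) = 1:
new amp(|0⟩) = (0.160598)·a + (-0.98702i)·b = -0.987i
new amp(|1⟩) = (-0.98702i)·a + (0.160598)·b = 0.1606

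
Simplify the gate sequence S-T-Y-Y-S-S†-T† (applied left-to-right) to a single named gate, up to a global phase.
S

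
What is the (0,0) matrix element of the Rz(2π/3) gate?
(1/2 - 0.866i)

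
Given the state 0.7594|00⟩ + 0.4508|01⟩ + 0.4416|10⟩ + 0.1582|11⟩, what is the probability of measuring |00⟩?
0.5767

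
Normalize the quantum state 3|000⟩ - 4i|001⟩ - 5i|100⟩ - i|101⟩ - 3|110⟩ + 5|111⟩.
0.3254|000⟩ - 0.4339i|001⟩ - 0.5423i|100⟩ - 0.1085i|101⟩ - 0.3254|110⟩ + 0.5423|111⟩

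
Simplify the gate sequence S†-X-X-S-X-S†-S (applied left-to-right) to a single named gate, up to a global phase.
X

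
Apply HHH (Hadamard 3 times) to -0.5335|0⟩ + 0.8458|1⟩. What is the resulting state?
0.2208|0⟩ - 0.9753|1⟩

H² = I, so H^3 = H: a single Hadamard. With (a, b) = (-0.5335, 0.8458), H gives ((a + b)/√2, (a − b)/√2) = (0.2208, -0.9753).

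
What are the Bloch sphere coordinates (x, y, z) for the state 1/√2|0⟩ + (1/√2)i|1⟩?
(0, 1, 0)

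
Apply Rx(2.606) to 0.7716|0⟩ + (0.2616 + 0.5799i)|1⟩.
(0.7634 - 0.2523i)|0⟩ + (0.06922 - 0.5907i)|1⟩

Rx(2.606) = [[cos(θ/2), −i·sin(θ/2)], [−i·sin(θ/2), cos(θ/2)]]; θ = 2.606, cos(θ/2) ≈ 0.264607, sin(θ/2) ≈ 0.964356.
With a = amp(|0⟩) = 0.7716 and b = amp(|1⟩) = (0.2616 + 0.5799i):
new amp(|0⟩) = (0.264607)·a + (-0.964356i)·b = (0.7634 - 0.2523i)
new amp(|1⟩) = (-0.964356i)·a + (0.264607)·b = (0.06922 - 0.5907i)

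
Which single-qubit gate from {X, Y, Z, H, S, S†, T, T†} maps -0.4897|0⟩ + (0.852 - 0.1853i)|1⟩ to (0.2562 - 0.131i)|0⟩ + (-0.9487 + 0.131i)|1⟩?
H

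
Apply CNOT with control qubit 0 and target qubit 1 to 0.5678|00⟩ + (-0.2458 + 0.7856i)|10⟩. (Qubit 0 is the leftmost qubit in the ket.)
0.5678|00⟩ + (-0.2458 + 0.7856i)|11⟩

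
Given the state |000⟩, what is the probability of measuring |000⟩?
1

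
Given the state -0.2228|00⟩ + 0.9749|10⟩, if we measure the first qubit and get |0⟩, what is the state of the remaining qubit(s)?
-|0⟩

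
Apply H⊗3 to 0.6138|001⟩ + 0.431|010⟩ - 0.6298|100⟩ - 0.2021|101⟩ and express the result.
0.07527|000⟩ - 0.2158|001⟩ - 0.2295|010⟩ - 0.5206|011⟩ + 0.6635|100⟩ + 0.08659|101⟩ + 0.3588|110⟩ - 0.2182|111⟩

H⊗3 gives amp(|y⟩) = (1/2√2) Σ_x (−1)^(x·y) amp(|x⟩), where x·y is the number of positions in which both x and y have a 1.
|000⟩: (0.6138 + 0.431 - 0.6298 - 0.2021)/(2√2) = 0.07527
|001⟩: (-0.6138 + 0.431 - 0.6298 + 0.2021)/(2√2) = -0.2158
|010⟩: (0.6138 - 0.431 - 0.6298 - 0.2021)/(2√2) = -0.2295
|011⟩: (-0.6138 - 0.431 - 0.6298 + 0.2021)/(2√2) = -0.5206
|100⟩: (0.6138 + 0.431 + 0.6298 + 0.2021)/(2√2) = 0.6635
|101⟩: (-0.6138 + 0.431 + 0.6298 - 0.2021)/(2√2) = 0.08659
|110⟩: (0.6138 - 0.431 + 0.6298 + 0.2021)/(2√2) = 0.3588
|111⟩: (-0.6138 - 0.431 + 0.6298 - 0.2021)/(2√2) = -0.2182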